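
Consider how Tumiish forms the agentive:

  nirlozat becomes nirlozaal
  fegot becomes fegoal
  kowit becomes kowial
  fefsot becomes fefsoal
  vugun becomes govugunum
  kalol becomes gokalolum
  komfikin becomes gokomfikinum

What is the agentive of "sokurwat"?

"sokurwat" ends in -t. The stems ending in -t (nirlozat → nirlozaal, fegot → fegoal, kowit → kowial) drop the final letter and add -al.
The other pattern: stems ending in -l or -n add go- … -um around the stem.
So sokurwat → sokurwaal.

sokurwaal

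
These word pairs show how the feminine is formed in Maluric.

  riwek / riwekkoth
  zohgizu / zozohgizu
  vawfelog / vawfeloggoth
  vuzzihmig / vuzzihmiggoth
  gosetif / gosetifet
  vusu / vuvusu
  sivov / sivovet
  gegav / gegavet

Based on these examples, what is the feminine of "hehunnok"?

vawfelog and sivov both have last vowel 'o' yet inflect differently (vawfeloggoth, sivovet), so the last vowel is not what conditions the rule; the final letter is.
"hehunnok" ends in -k. The one such stem in the data (riwek → riwekkoth) doubles the final consonant and adds -oth (as do vawfelog, vuzzihmig), so the same rule applies.
The other patterns: stems ending in -u repeat the first consonant+vowel as a prefix; stems ending in -f or -v add -et.
So hehunnok → hehunnokkoth.

hehunnokkoth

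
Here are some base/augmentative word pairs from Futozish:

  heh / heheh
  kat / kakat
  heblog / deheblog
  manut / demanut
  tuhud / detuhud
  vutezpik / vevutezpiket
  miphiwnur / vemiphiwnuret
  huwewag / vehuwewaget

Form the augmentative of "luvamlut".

"luvamlut" has 3 vowels. The stems with 3 vowels (vutezpik → vevutezpiket, miphiwnur → vemiphiwnuret, huwewag → vehuwewaget) add ve- … -et around the stem.
The other patterns: stems with 1 vowel repeat the first consonant+vowel as a prefix; stems with 2 vowels add the prefix de-.
So luvamlut → veluvamlutet.

veluvamlutet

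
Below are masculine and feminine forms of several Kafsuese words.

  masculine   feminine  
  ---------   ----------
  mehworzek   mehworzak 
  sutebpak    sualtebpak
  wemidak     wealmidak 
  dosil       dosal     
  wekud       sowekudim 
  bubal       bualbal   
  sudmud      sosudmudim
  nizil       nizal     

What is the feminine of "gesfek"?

gesfak

"gesfek" has last vowel 'e'. The one such stem in the data (mehworzek → mehworzak) changes the last vowel to 'a' (as do nizil, dosil), so the same rule applies.
The other patterns: stems whose last vowel is 'a' insert -al- after the first vowel; stems whose last vowel is 'u' add so- … -im around the stem.
So gesfek → gesfak.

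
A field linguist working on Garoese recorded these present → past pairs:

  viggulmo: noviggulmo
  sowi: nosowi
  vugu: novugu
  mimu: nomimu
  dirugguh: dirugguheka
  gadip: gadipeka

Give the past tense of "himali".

vugu and dirugguh both have last vowel 'u' yet inflect differently (novugu, dirugguheka), so the last vowel is not what conditions the rule; whether the stem ends in a vowel or a consonant is.
"himali" ends in a vowel. The stems ending in a vowel (viggulmo → noviggulmo, sowi → nosowi, vugu → novugu) add the prefix no-.
So himali → nohimali.

nohimali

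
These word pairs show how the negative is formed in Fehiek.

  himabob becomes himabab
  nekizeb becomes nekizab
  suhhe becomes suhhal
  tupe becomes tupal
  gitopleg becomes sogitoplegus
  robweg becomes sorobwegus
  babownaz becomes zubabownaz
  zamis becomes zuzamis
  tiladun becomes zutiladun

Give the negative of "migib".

"migib" ends in -b. The stems ending in -b (himabob → himabab, nekizeb → nekizab) change the last vowel to 'a'.
So migib → migab.

migab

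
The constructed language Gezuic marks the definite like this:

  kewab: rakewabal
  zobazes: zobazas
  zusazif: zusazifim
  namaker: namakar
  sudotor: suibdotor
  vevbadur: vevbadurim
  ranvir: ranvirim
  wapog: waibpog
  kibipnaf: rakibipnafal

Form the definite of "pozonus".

pozonusim

sudotor and namaker both end in -r yet inflect differently (suibdotor, namakar), so the final letter is not what conditions the rule; the last vowel is.
"pozonus" has last vowel 'u'. The one such stem in the data (vevbadur → vevbadurim) adds -im, so the same rule applies.
The other patterns: stems whose last vowel is 'a' add ra- … -al around the stem; stems whose last vowel is 'o' insert -ib- after the first vowel; stems whose last vowel is 'e' change the last vowel to 'a'.
So pozonus → pozonusim.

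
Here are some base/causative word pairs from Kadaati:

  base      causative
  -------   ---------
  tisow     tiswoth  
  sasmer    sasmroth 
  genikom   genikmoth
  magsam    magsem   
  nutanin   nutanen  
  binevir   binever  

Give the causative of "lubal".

genikom and magsam both end in -m yet inflect differently (genikmoth, magsem), so the final letter is not what conditions the rule; the last vowel is.
"lubal" has last vowel 'a'. The one such stem in the data (magsam → magsem) changes the last vowel to 'e' (as do nutanin, binevir), so the same rule applies.
So lubal → lubel.

lubel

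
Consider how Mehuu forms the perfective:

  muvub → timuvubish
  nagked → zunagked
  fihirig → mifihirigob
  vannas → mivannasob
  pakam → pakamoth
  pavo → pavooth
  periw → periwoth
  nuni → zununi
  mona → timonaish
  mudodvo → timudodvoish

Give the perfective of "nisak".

zunisak

pavo and mudodvo both end in -o yet inflect differently (pavooth, timudodvoish), so the final letter is not what conditions the rule; the first letter is.
"nisak" begins with n-. The stems beginning with n- (nuni → zununi, nagked → zunagked) add the prefix zu-.
The other patterns: stems beginning with p- add -oth; stems beginning with m- add ti- … -ish around the stem; stems beginning with f- or v- add mi- … -ob around the stem.
So nisak → zunisak.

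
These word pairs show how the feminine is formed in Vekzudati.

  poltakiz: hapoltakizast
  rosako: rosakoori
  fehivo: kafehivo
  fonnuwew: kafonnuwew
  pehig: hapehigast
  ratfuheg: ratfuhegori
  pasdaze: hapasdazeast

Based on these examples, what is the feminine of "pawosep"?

rosako and fehivo both end in -o yet inflect differently (rosakoori, kafehivo), so the final letter is not what conditions the rule; the first letter is.
"pawosep" begins with p-. The stems beginning with p- (pasdaze → hapasdazeast, poltakiz → hapoltakizast, pehig → hapehigast) add ha- … -ast around the stem.
So pawosep → hapawosepast.

hapawosepast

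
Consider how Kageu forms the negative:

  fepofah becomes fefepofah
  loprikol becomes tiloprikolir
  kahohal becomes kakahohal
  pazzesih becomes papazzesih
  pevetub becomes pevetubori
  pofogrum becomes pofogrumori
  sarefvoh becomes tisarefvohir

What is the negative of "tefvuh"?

tefvuhori

"tefvuh" has last vowel 'u'. The stems whose last vowel is 'u' (pevetub → pevetubori, pofogrum → pofogrumori) add -ori.
The other patterns: stems whose last vowel is 'o' add ti- … -ir around the stem; stems whose last vowel is 'a' or 'i' repeat the first consonant+vowel as a prefix.
So tefvuh → tefvuhori.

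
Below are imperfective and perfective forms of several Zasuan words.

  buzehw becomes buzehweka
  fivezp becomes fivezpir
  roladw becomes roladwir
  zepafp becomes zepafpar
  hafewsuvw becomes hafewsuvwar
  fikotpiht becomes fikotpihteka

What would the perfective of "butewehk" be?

butewehkeka

buzehw and roladw both end in -w yet inflect differently (buzehweka, roladwir), so the final letter is not what conditions the rule; the second-to-last letter is.
"butewehk" has second-to-last letter 'h'. The stems whose second-to-last letter is 'h' (buzehw → buzehweka, fikotpiht → fikotpihteka) add -eka.
The other patterns: stems whose second-to-last letter is 'd' or 'z' add -ir; stems whose second-to-last letter is 'f' or 'v' add -ar.
So butewehk → butewehkeka.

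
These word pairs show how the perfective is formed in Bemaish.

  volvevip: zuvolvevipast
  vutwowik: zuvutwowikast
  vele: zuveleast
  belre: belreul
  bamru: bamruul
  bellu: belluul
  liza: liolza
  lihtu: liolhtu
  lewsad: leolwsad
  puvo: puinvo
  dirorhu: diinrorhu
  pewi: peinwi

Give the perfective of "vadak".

vele and belre both end in -e yet inflect differently (zuveleast, belreul), so the final letter is not what conditions the rule; the first letter is.
"vadak" begins with v-. The stems beginning with v- (volvevip → zuvolvevipast, vutwowik → zuvutwowikast, vele → zuveleast) add zu- … -ast around the stem.
The other patterns: stems beginning with b- add -ul; stems beginning with l- insert -ol- after the first vowel; stems beginning with d- or p- insert -in- after the first vowel.
So vadak → zuvadakast.

zuvadakast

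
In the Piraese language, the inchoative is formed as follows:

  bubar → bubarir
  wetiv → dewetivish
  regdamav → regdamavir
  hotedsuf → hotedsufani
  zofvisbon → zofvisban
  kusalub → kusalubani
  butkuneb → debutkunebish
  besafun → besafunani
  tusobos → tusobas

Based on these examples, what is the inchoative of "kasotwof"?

besafun and zofvisbon both end in -n yet inflect differently (besafunani, zofvisban), so the final letter is not what conditions the rule; the last vowel is.
"kasotwof" has last vowel 'o'. The stems whose last vowel is 'o' (tusobos → tusobas, zofvisbon → zofvisban) change the last vowel to 'a'.
The other patterns: stems whose last vowel is 'u' add -ani; stems whose last vowel is 'a' add -ir; stems whose last vowel is 'e' or 'i' add de- … -ish around the stem.
So kasotwof → kasotwaf.

kasotwaf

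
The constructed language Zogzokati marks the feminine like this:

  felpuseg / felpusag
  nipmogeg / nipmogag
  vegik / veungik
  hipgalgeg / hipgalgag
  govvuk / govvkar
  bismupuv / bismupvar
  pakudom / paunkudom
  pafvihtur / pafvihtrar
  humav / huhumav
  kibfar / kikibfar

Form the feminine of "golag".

vegik and govvuk both end in -k yet inflect differently (veungik, govvkar), so the final letter is not what conditions the rule; the last vowel is.
"golag" has last vowel 'a'. The stems whose last vowel is 'a' (kibfar → kikibfar, humav → huhumav) repeat the first consonant+vowel as a prefix.
The other patterns: stems whose last vowel is 'i' or 'o' insert -un- after the first vowel; stems whose last vowel is 'u' delete the last vowel and add -ar; stems whose last vowel is 'e' change the last vowel to 'a'.
So golag → gogolag.

gogolag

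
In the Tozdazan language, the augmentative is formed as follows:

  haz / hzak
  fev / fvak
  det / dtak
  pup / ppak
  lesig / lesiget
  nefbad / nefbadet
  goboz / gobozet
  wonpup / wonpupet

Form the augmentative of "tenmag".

haz and goboz both end in -z yet inflect differently (hzak, gobozet), so the final letter is not what conditions the rule; the number of vowels is.
"tenmag" has 2 vowels. The stems with 2 vowels (lesig → lesiget, nefbad → nefbadet, goboz → gobozet) add -et.
So tenmag → tenmaget.

tenmaget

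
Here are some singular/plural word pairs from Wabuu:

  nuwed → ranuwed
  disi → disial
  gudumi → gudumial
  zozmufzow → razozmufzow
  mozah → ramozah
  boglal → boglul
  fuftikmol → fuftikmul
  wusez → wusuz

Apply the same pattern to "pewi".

fuftikmol and zozmufzow both have last vowel 'o' yet inflect differently (fuftikmul, razozmufzow), so the last vowel is not what conditions the rule; the final letter is.
"pewi" ends in -i. The stems ending in -i (gudumi → gudumial, disi → disial) add -al.
The other patterns: stems ending in -l or -z change the last vowel to 'u'; stems ending in -d, -h or -w add the prefix ra-.
So pewi → pewial.

pewial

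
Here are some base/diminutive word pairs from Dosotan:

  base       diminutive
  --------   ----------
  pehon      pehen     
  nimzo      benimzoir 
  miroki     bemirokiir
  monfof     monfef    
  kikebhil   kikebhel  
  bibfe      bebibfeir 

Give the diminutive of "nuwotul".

nuwotel

nimzo and pehon both have last vowel 'o' yet inflect differently (benimzoir, pehen), so the last vowel is not what conditions the rule; whether the stem ends in a vowel or a consonant is.
"nuwotul" ends in a consonant. The stems ending in a consonant (pehon → pehen, monfof → monfef, kikebhil → kikebhel) change the last vowel to 'e'.
So nuwotul → nuwotel.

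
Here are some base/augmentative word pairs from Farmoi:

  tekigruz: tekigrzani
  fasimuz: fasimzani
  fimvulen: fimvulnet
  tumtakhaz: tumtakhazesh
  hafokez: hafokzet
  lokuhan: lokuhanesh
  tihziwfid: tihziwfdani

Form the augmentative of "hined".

"hined" has last vowel 'e'. The stems whose last vowel is 'e' (hafokez → hafokzet, fimvulen → fimvulnet) delete the last vowel and add -et.
The other patterns: stems whose last vowel is 'a' add -esh; stems whose last vowel is 'i' or 'u' delete the last vowel and add -ani.
So hined → hindet.

hindet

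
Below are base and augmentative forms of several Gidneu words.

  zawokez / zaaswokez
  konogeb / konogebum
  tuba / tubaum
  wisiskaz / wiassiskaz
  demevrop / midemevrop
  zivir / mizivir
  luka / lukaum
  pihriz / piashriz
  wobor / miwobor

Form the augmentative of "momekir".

wisiskaz and tuba both have last vowel 'a' yet inflect differently (wiassiskaz, tubaum), so the last vowel is not what conditions the rule; the final letter is.
"momekir" ends in -r. The stems ending in -r (zivir → mizivir, wobor → miwobor) add the prefix mi-.
So momekir → mimomekir.

mimomekir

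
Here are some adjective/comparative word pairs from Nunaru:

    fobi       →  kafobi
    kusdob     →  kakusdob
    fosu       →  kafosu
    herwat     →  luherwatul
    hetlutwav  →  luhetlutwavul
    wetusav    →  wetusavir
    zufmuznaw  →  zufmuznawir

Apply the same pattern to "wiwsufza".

hetlutwav and wetusav both end in -v yet inflect differently (luhetlutwavul, wetusavir), so the final letter is not what conditions the rule; the first letter is.
"wiwsufza" begins with w-. The one such stem in the data (wetusav → wetusavir) adds -ir, so the same rule applies.
The other patterns: stems beginning with f- or k- add the prefix ka-; stems beginning with h- add lu- … -ul around the stem.
So wiwsufza → wiwsufzair.

wiwsufzair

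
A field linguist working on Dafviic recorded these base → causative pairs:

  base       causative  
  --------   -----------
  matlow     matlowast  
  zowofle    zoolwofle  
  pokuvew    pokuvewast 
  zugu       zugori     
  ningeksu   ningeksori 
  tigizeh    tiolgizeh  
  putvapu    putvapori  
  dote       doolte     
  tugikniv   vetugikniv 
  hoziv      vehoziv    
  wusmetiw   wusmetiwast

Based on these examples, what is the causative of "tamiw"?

tamiwast

wusmetiw and tugikniv both have last vowel 'i' yet inflect differently (wusmetiwast, vetugikniv), so the last vowel is not what conditions the rule; the final letter is.
"tamiw" ends in -w. The stems ending in -w (wusmetiw → wusmetiwast, matlow → matlowast, pokuvew → pokuvewast) add -ast.
The other patterns: stems ending in -u drop the final letter and add -ori; stems ending in -v add the prefix ve-; stems ending in -e or -h insert -ol- after the first vowel.
So tamiw → tamiwast.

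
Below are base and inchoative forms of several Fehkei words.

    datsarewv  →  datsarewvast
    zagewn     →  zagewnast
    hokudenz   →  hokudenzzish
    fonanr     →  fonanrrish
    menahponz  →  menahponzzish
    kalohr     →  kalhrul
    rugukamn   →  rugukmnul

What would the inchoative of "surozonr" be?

surozonrrish

fonanr and kalohr both end in -r yet inflect differently (fonanrrish, kalhrul), so the final letter is not what conditions the rule; the second-to-last letter is.
"surozonr" has second-to-last letter 'n'. The stems whose second-to-last letter is 'n' (hokudenz → hokudenzzish, fonanr → fonanrrish, menahponz → menahponzzish) double the final consonant and add -ish.
The other patterns: stems whose second-to-last letter is 'w' add -ast; stems whose second-to-last letter is 'h' or 'm' delete the last vowel and add -ul.
So surozonr → surozonrrish.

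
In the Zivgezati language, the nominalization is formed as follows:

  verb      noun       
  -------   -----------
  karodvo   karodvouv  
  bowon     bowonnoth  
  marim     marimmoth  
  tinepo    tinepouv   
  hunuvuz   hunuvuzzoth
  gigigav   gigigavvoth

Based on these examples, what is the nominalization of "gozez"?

bowon and tinepo both have last vowel 'o' yet inflect differently (bowonnoth, tinepouv), so the last vowel is not what conditions the rule; whether the stem ends in a vowel or a consonant is.
"gozez" ends in a consonant. The stems ending in a consonant (bowon → bowonnoth, marim → marimmoth, gigigav → gigigavvoth) double the final consonant and add -oth.
The other pattern: stems ending in a vowel add -uv.
So gozez → gozezzoth.

gozezzoth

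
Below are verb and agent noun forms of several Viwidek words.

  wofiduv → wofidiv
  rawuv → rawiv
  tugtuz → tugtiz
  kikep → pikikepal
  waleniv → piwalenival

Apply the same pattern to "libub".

libib

wofiduv and waleniv both end in -v yet inflect differently (wofidiv, piwalenival), so the final letter is not what conditions the rule; the last vowel is.
"libub" has last vowel 'u'. The stems whose last vowel is 'u' (wofiduv → wofidiv, rawuv → rawiv, tugtuz → tugtiz) change the last vowel to 'i'.
So libub → libib.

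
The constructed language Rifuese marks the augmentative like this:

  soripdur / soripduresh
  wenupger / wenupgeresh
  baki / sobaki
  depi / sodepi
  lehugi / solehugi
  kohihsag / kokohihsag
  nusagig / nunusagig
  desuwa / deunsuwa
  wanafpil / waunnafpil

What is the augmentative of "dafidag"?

dadafidag

baki and nusagig both have last vowel 'i' yet inflect differently (sobaki, nunusagig), so the last vowel is not what conditions the rule; the final letter is.
"dafidag" ends in -g. The stems ending in -g (kohihsag → kokohihsag, nusagig → nunusagig) repeat the first consonant+vowel as a prefix.
So dafidag → dadafidag.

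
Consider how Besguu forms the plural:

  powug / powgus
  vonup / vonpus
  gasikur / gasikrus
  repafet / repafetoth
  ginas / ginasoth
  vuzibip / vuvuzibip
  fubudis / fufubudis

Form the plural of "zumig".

vonup and vuzibip both end in -p yet inflect differently (vonpus, vuvuzibip), so the final letter is not what conditions the rule; the last vowel is.
"zumig" has last vowel 'i'. The stems whose last vowel is 'i' (vuzibip → vuvuzibip, fubudis → fufubudis) repeat the first consonant+vowel as a prefix.
So zumig → zuzumig.

zuzumig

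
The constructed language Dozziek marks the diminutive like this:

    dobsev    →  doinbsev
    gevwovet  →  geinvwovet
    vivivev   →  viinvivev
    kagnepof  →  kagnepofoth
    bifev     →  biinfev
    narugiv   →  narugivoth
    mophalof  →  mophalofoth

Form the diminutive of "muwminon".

muwminonoth

vivivev and narugiv both end in -v yet inflect differently (viinvivev, narugivoth), so the final letter is not what conditions the rule; the last vowel is.
"muwminon" has last vowel 'o'. The stems whose last vowel is 'o' (kagnepof → kagnepofoth, mophalof → mophalofoth) add -oth.
The other pattern: stems whose last vowel is 'e' insert -in- after the first vowel.
So muwminon → muwminonoth.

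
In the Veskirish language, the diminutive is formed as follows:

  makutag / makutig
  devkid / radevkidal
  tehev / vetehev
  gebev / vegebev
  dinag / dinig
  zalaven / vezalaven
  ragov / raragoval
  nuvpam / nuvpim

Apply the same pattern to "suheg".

gebev and ragov both end in -v yet inflect differently (vegebev, raragoval), so the final letter is not what conditions the rule; the last vowel is.
"suheg" has last vowel 'e'. The stems whose last vowel is 'e' (gebev → vegebev, tehev → vetehev, zalaven → vezalaven) add the prefix ve-.
The other patterns: stems whose last vowel is 'a' change the last vowel to 'i'; stems whose last vowel is 'i' or 'o' add ra- … -al around the stem.
So suheg → vesuheg.

vesuheg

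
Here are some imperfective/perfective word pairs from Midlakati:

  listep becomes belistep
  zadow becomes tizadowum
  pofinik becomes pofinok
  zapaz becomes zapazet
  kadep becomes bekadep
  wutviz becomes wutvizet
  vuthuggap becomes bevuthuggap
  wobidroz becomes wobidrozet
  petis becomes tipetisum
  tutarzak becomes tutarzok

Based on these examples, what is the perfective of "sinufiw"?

tisinufiwum

vuthuggap and zapaz both have last vowel 'a' yet inflect differently (bevuthuggap, zapazet), so the last vowel is not what conditions the rule; the final letter is.
"sinufiw" ends in -w. The one such stem in the data (zadow → tizadowum) adds ti- … -um around the stem, so the same rule applies.
The other patterns: stems ending in -p add the prefix be-; stems ending in -z add -et; stems ending in -k change the last vowel to 'o'.
So sinufiw → tisinufiwum.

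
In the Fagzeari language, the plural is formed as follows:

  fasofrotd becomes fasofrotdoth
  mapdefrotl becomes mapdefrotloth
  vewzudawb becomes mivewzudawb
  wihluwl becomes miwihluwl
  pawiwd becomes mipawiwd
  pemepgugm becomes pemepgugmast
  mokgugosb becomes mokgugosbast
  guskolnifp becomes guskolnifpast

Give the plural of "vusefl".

vuseflast

"vusefl" has second-to-last letter 'f'. The one such stem in the data (guskolnifp → guskolnifpast) adds -ast, so the same rule applies.
So vusefl → vuseflast.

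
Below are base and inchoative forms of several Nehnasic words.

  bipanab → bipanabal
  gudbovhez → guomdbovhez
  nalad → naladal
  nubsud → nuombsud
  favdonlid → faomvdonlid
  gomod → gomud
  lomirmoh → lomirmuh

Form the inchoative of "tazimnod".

tazimnud

gomod and nalad both end in -d yet inflect differently (gomud, naladal), so the final letter is not what conditions the rule; the last vowel is.
"tazimnod" has last vowel 'o'. The stems whose last vowel is 'o' (lomirmoh → lomirmuh, gomod → gomud) change the last vowel to 'u'.
The other patterns: stems whose last vowel is 'a' add -al; stems whose last vowel is 'e', 'i' or 'u' insert -om- after the first vowel.
So tazimnod → tazimnud.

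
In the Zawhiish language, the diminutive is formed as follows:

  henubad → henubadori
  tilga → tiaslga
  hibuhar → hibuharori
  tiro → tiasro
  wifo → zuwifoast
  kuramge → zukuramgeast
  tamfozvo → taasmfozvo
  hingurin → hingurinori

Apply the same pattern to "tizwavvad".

tiaszwavvad

"tizwavvad" begins with t-. The stems beginning with t- (tilga → tiaslga, tiro → tiasro, tamfozvo → taasmfozvo) insert -as- after the first vowel.
The other patterns: stems beginning with h- add -ori; stems beginning with k- or w- add zu- … -ast around the stem.
So tizwavvad → tiaszwavvad.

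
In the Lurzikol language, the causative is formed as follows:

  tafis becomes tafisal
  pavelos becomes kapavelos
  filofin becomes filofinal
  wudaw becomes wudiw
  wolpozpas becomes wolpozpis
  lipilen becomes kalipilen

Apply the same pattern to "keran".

"keran" has last vowel 'a'. The stems whose last vowel is 'a' (wudaw → wudiw, wolpozpas → wolpozpis) change the last vowel to 'i'.
The other patterns: stems whose last vowel is 'i' add -al; stems whose last vowel is 'e' or 'o' add the prefix ka-.
So keran → kerin.

kerin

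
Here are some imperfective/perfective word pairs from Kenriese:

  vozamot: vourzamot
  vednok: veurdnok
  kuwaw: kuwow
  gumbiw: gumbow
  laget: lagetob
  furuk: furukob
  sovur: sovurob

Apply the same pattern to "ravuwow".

"ravuwow" has last vowel 'o'. The stems whose last vowel is 'o' (vozamot → vourzamot, vednok → veurdnok) insert -ur- after the first vowel.
The other patterns: stems whose last vowel is 'a' or 'i' change the last vowel to 'o'; stems whose last vowel is 'e' or 'u' add -ob.
So ravuwow → raurvuwow.

raurvuwow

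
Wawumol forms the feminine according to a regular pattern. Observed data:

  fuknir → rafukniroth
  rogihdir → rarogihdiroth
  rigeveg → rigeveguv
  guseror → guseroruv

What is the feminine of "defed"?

defeduv

rogihdir and guseror both end in -r yet inflect differently (rarogihdiroth, guseroruv), so the final letter is not what conditions the rule; the last vowel is.
"defed" has last vowel 'e'. The one such stem in the data (rigeveg → rigeveguv) adds -uv, so the same rule applies.
The other pattern: stems whose last vowel is 'i' add ra- … -oth around the stem.
So defed → defeduv.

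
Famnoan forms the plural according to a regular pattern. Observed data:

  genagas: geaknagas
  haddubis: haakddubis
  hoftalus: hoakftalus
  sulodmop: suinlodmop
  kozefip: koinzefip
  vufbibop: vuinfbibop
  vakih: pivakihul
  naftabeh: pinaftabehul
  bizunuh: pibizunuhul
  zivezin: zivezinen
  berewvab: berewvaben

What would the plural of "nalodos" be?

naaklodos

haddubis and kozefip both have last vowel 'i' yet inflect differently (haakddubis, koinzefip), so the last vowel is not what conditions the rule; the final letter is.
"nalodos" ends in -s. The stems ending in -s (genagas → geaknagas, haddubis → haakddubis, hoftalus → hoakftalus) insert -ak- after the first vowel.
So nalodos → naaklodos.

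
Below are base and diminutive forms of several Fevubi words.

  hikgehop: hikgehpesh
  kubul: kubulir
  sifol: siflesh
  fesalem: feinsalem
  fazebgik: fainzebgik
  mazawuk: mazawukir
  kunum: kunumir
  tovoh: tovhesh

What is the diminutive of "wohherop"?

wohherpesh

sifol and kubul both end in -l yet inflect differently (siflesh, kubulir), so the final letter is not what conditions the rule; the last vowel is.
"wohherop" has last vowel 'o'. The stems whose last vowel is 'o' (sifol → siflesh, hikgehop → hikgehpesh, tovoh → tovhesh) delete the last vowel and add -esh.
So wohherop → wohherpesh.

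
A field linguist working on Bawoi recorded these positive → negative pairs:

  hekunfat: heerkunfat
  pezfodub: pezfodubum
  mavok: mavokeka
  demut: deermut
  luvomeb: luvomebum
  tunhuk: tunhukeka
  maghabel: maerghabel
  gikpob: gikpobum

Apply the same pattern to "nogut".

noergut

mavok and gikpob both have last vowel 'o' yet inflect differently (mavokeka, gikpobum), so the last vowel is not what conditions the rule; the final letter is.
"nogut" ends in -t. The stems ending in -t (hekunfat → heerkunfat, demut → deermut) insert -er- after the first vowel.
So nogut → noergut.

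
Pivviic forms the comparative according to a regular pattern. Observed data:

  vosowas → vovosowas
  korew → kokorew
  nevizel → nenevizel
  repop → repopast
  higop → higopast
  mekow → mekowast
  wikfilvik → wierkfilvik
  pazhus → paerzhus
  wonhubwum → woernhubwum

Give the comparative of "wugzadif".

wuergzadif

korew and mekow both end in -w yet inflect differently (kokorew, mekowast), so the final letter is not what conditions the rule; the last vowel is.
"wugzadif" has last vowel 'i'. The one such stem in the data (wikfilvik → wierkfilvik) inserts -er- after the first vowel (as do pazhus, wonhubwum), so the same rule applies.
The other patterns: stems whose last vowel is 'a' or 'e' repeat the first consonant+vowel as a prefix; stems whose last vowel is 'o' add -ast.
So wugzadif → wuergzadif.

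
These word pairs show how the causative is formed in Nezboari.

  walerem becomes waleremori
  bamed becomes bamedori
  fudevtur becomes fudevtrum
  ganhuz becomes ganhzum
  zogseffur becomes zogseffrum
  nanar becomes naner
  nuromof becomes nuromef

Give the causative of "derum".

fudevtur and nanar both end in -r yet inflect differently (fudevtrum, naner), so the final letter is not what conditions the rule; the last vowel is.
"derum" has last vowel 'u'. The stems whose last vowel is 'u' (fudevtur → fudevtrum, ganhuz → ganhzum, zogseffur → zogseffrum) delete the last vowel and add -um.
The other patterns: stems whose last vowel is 'e' add -ori; stems whose last vowel is 'a' or 'o' change the last vowel to 'e'.
So derum → dermum.

dermum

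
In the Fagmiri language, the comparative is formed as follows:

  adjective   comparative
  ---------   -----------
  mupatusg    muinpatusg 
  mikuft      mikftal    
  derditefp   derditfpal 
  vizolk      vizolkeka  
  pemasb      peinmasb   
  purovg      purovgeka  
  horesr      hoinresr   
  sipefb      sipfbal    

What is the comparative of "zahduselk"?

pemasb and sipefb both end in -b yet inflect differently (peinmasb, sipfbal), so the final letter is not what conditions the rule; the second-to-last letter is.
"zahduselk" has second-to-last letter 'l'. The one such stem in the data (vizolk → vizolkeka) adds -eka, so the same rule applies.
So zahduselk → zahduselkeka.

zahduselkeka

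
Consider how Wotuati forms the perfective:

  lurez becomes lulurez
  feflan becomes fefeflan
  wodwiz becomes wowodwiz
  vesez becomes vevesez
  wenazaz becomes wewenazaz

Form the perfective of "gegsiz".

Every pair shown (lurez → lulurez, feflan → fefeflan, wodwiz → wowodwiz, …) follows the same rule: repeat the first consonant+vowel as a prefix.
So gegsiz → gegegsiz.

gegegsiz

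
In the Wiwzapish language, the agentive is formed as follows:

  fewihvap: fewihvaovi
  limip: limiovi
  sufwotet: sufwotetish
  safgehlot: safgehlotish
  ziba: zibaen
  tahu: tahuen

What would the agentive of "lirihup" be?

"lirihup" ends in -p. The stems ending in -p (fewihvap → fewihvaovi, limip → limiovi) drop the final letter and add -ovi.
The other patterns: stems ending in -t add -ish; stems ending in -a or -u add -en.
So lirihup → lirihuovi.

lirihuovi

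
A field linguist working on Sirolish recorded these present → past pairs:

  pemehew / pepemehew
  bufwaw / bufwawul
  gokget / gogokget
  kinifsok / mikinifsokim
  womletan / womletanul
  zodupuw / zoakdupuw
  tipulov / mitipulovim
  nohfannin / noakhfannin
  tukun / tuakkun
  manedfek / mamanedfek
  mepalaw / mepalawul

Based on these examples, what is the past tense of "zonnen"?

zozonnen

zodupuw and pemehew both end in -w yet inflect differently (zoakdupuw, pepemehew), so the final letter is not what conditions the rule; the last vowel is.
"zonnen" has last vowel 'e'. The stems whose last vowel is 'e' (gokget → gogokget, manedfek → mamanedfek, pemehew → pepemehew) repeat the first consonant+vowel as a prefix.
The other patterns: stems whose last vowel is 'i' or 'u' insert -ak- after the first vowel; stems whose last vowel is 'o' add mi- … -im around the stem; stems whose last vowel is 'a' add -ul.
So zonnen → zozonnen.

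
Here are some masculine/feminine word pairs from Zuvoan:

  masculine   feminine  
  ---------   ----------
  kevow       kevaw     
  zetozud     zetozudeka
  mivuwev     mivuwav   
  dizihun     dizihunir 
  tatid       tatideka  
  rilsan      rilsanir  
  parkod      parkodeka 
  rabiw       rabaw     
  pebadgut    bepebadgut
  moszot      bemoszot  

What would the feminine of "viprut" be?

"viprut" ends in -t. The stems ending in -t (pebadgut → bepebadgut, moszot → bemoszot) add the prefix be-.
The other patterns: stems ending in -v or -w change the last vowel to 'a'; stems ending in -d add -eka; stems ending in -n add -ir.
So viprut → beviprut.

beviprut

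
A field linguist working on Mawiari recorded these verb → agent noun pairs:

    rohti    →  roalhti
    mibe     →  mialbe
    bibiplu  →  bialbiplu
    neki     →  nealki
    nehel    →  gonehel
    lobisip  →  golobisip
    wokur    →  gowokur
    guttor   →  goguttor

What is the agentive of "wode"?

"wode" ends in a vowel. The stems ending in a vowel (rohti → roalhti, mibe → mialbe, bibiplu → bialbiplu) insert -al- after the first vowel.
The other pattern: stems ending in a consonant add the prefix go-.
So wode → woalde.

woalde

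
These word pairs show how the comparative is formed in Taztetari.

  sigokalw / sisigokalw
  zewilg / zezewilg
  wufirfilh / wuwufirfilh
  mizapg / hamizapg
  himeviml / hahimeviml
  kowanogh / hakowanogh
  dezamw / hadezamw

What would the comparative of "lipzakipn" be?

halipzakipn

zewilg and mizapg both end in -g yet inflect differently (zezewilg, hamizapg), so the final letter is not what conditions the rule; the second-to-last letter is.
"lipzakipn" has second-to-last letter 'p'. The one such stem in the data (mizapg → hamizapg) adds the prefix ha-, so the same rule applies.
So lipzakipn → halipzakipn.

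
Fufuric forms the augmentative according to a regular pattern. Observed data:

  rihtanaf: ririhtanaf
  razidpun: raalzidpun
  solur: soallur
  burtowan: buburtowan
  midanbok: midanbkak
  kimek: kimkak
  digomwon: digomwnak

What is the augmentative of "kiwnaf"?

burtowan and digomwon both end in -n yet inflect differently (buburtowan, digomwnak), so the final letter is not what conditions the rule; the last vowel is.
"kiwnaf" has last vowel 'a'. The stems whose last vowel is 'a' (rihtanaf → ririhtanaf, burtowan → buburtowan) repeat the first consonant+vowel as a prefix.
So kiwnaf → kikiwnaf.

kikiwnaf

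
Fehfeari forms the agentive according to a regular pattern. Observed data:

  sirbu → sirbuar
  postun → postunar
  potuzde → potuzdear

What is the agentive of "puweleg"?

puwelegar

Every pair shown (sirbu → sirbuar, postun → postunar, potuzde → potuzdear) follows the same rule: add -ar.
So puweleg → puwelegar.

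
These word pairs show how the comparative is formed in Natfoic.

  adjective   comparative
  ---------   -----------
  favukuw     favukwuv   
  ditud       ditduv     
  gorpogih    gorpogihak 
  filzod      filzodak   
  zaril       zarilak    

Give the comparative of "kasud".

kasduv

ditud and filzod both end in -d yet inflect differently (ditduv, filzodak), so the final letter is not what conditions the rule; the last vowel is.
"kasud" has last vowel 'u'. The stems whose last vowel is 'u' (favukuw → favukwuv, ditud → ditduv) delete the last vowel and add -uv.
So kasud → kasduv.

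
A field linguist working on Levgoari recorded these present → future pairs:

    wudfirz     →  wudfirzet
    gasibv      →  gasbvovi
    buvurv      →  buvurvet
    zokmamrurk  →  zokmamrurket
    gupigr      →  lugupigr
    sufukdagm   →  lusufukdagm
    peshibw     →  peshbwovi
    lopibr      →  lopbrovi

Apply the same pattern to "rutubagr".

gupigr and lopibr both end in -r yet inflect differently (lugupigr, lopbrovi), so the final letter is not what conditions the rule; the second-to-last letter is.
"rutubagr" has second-to-last letter 'g'. The stems whose second-to-last letter is 'g' (gupigr → lugupigr, sufukdagm → lusufukdagm) add the prefix lu-.
So rutubagr → lurutubagr.

lurutubagr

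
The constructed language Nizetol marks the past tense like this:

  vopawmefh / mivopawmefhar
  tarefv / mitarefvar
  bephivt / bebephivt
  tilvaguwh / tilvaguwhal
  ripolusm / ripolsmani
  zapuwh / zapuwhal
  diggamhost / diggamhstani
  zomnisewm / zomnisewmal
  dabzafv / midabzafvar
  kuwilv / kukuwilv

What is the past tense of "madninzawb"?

madninzawbal

zomnisewm and ripolusm both end in -m yet inflect differently (zomnisewmal, ripolsmani), so the final letter is not what conditions the rule; the second-to-last letter is.
"madninzawb" has second-to-last letter 'w'. The stems whose second-to-last letter is 'w' (zapuwh → zapuwhal, tilvaguwh → tilvaguwhal, zomnisewm → zomnisewmal) add -al.
So madninzawb → madninzawbal.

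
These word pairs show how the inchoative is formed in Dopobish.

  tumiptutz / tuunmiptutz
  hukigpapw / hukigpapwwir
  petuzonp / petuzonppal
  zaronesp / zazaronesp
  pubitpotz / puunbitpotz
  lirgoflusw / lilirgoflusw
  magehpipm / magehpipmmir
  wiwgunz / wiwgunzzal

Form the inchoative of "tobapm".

tobapmmir

tumiptutz and wiwgunz both end in -z yet inflect differently (tuunmiptutz, wiwgunzzal), so the final letter is not what conditions the rule; the second-to-last letter is.
"tobapm" has second-to-last letter 'p'. The stems whose second-to-last letter is 'p' (hukigpapw → hukigpapwwir, magehpipm → magehpipmmir) double the final consonant and add -ir.
So tobapm → tobapmmir.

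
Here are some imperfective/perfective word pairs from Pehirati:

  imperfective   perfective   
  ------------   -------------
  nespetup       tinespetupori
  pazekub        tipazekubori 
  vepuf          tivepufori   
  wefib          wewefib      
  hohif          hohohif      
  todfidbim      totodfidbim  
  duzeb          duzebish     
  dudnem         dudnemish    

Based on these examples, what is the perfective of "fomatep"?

fomatepish

pazekub and wefib both end in -b yet inflect differently (tipazekubori, wewefib), so the final letter is not what conditions the rule; the last vowel is.
"fomatep" has last vowel 'e'. The stems whose last vowel is 'e' (duzeb → duzebish, dudnem → dudnemish) add -ish.
So fomatep → fomatepish.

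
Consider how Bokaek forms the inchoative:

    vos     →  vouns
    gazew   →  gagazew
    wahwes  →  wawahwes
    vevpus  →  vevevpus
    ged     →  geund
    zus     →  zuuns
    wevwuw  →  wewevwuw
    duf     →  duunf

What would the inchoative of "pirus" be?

pipirus

zus and vevpus both end in -s yet inflect differently (zuuns, vevevpus), so the final letter is not what conditions the rule; the number of vowels is.
"pirus" has 2 vowels. The stems with 2 vowels (vevpus → vevevpus, wahwes → wawahwes, wevwuw → wewevwuw) repeat the first consonant+vowel as a prefix.
The other pattern: stems with 1 vowel insert -un- after the first vowel.
So pirus → pipirus.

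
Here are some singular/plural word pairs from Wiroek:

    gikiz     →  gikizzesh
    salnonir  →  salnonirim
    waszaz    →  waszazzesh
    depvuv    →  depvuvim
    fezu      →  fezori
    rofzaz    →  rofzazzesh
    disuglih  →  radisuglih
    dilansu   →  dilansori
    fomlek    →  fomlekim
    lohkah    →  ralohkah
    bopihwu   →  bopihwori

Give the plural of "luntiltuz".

"luntiltuz" ends in -z. The stems ending in -z (rofzaz → rofzazzesh, gikiz → gikizzesh, waszaz → waszazzesh) double the final consonant and add -esh.
So luntiltuz → luntiltuzzesh.

luntiltuzzesh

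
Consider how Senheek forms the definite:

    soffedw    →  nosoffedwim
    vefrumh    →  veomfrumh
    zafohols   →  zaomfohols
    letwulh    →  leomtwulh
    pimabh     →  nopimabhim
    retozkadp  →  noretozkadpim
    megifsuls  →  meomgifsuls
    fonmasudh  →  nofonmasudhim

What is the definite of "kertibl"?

letwulh and fonmasudh both end in -h yet inflect differently (leomtwulh, nofonmasudhim), so the final letter is not what conditions the rule; the second-to-last letter is.
"kertibl" has second-to-last letter 'b'. The one such stem in the data (pimabh → nopimabhim) adds no- … -im around the stem, so the same rule applies.
So kertibl → nokertiblim.

nokertiblim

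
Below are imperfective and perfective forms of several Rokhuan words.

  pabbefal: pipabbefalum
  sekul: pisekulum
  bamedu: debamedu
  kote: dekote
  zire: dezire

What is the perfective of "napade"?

denapade

sekul and bamedu both have last vowel 'u' yet inflect differently (pisekulum, debamedu), so the last vowel is not what conditions the rule; whether the stem ends in a vowel or a consonant is.
"napade" ends in a vowel. The stems ending in a vowel (bamedu → debamedu, kote → dekote, zire → dezire) add the prefix de-.
The other pattern: stems ending in a consonant add pi- … -um around the stem.
So napade → denapade.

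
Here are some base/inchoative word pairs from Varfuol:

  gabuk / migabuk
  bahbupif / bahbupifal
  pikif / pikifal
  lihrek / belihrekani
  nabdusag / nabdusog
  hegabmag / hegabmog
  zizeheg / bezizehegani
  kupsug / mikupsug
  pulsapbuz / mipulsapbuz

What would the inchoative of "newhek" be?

benewhekani

gabuk and lihrek both end in -k yet inflect differently (migabuk, belihrekani), so the final letter is not what conditions the rule; the last vowel is.
"newhek" has last vowel 'e'. The stems whose last vowel is 'e' (lihrek → belihrekani, zizeheg → bezizehegani) add be- … -ani around the stem.
The other patterns: stems whose last vowel is 'i' add -al; stems whose last vowel is 'u' add the prefix mi-; stems whose last vowel is 'a' change the last vowel to 'o'.
So newhek → benewhekani.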